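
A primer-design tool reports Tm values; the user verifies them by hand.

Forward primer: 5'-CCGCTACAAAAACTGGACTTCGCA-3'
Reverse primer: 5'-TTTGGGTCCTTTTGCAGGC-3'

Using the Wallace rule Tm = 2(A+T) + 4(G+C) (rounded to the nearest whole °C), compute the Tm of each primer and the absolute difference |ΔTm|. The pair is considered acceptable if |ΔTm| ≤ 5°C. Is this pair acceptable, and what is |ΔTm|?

Forward: A=8 T=4 G=4 C=8 → Tm = 2·12 + 4·12 = 72°C.
Reverse: A=1 T=8 G=6 C=4 → Tm = 2·9 + 4·10 = 58°C.
|ΔTm| = |72 − 58| = 14°C, > 5°C.

|ΔTm| = 14°C; the pair is not acceptable.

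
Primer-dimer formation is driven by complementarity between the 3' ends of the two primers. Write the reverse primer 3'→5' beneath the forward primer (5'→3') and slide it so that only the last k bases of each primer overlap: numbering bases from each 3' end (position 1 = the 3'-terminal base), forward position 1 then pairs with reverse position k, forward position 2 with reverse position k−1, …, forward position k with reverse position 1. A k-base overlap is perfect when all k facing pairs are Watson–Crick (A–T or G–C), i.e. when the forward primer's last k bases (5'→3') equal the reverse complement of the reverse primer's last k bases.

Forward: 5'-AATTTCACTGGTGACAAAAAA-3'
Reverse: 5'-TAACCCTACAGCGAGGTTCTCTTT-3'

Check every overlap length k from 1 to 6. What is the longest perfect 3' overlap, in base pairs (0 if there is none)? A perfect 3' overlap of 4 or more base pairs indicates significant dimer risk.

Last 6 bases (5'→3') — forward …AAAAAA, reverse …CTCTTT.
Reverse complement of the reverse primer's last 6 bases: AAAGAG; its first k bases are the reverse complement of the reverse primer's last k bases, so a perfect k-base overlap needs the forward primer's last k bases to equal them.
Comparing (forward last k vs required): k=1: A vs A ✓; k=2: AA vs AA ✓; k=3: AAA vs AAA ✓; k=4: AAAA vs AAAG ✗; k=5: AAAAA vs AAAGA ✗; k=6: AAAAAA vs AAAGAG ✗.
Perfect overlaps at k = 1, 2, 3; the largest is 3.

Longest perfect overlap: 3 complementary base pairs; below the dimer-risk threshold (threshold 4).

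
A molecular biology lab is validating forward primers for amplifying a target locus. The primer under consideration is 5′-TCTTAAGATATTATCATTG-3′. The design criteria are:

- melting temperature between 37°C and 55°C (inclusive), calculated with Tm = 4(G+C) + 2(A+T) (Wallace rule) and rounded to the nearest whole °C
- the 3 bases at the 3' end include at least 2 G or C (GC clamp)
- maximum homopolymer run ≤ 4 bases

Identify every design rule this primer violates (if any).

Base counts: A=6, T=9, G=2, C=2 (length 19).
Tm: Tm = 2·15 + 4·4 = 46°C ✓
GC clamp: 3' end TTG has 1 G/C, need ≥2 ✗
homopolymer run: longest run = 2 ✓

Fails: GC clamp.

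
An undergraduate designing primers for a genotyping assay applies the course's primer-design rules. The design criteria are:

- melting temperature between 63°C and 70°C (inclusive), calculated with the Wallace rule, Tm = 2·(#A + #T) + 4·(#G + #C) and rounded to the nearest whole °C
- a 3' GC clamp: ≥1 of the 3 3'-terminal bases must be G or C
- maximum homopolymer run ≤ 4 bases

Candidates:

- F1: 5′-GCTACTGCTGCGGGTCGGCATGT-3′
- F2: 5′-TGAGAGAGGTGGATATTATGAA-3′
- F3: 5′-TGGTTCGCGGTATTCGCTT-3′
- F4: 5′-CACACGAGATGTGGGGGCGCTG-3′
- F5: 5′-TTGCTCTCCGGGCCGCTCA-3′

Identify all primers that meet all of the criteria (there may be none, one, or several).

F5 only.

F1 (23 nt, A=2 T=6 G=9 C=6): Tm = 2·8 + 4·15 = 76°C, outside 63–70°C ✗; 3' end TGT has 1 G/C ✓; longest run = 3 ✓ — fails.
F2 (22 nt, A=8 T=6 G=8 C=0): Tm = 2·14 + 4·8 = 60°C, outside 63–70°C ✗; 3' end GAA has 1 G/C ✓; longest run = 2 ✓ — fails.
F3 (19 nt, A=1 T=8 G=6 C=4): Tm = 2·9 + 4·10 = 58°C, outside 63–70°C ✗; 3' end CTT has 1 G/C ✓; longest run = 2 ✓ — fails.
F4 (22 nt, A=4 T=3 G=10 C=5): Tm = 2·7 + 4·15 = 74°C, outside 63–70°C ✗; 3' end CTG has 2 G/C ✓; longest run = 5, exceeds 4 ✗ — fails.
F5 (19 nt, A=1 T=5 G=5 C=8): Tm = 2·6 + 4·13 = 64°C ✓; 3' end TCA has 1 G/C ✓; longest run = 3 ✓ — passes.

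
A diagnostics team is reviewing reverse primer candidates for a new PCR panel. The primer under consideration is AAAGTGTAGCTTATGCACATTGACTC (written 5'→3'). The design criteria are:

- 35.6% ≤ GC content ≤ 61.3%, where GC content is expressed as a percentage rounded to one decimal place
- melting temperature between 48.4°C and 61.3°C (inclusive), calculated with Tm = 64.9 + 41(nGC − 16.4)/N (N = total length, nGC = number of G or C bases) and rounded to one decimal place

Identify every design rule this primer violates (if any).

Base counts: A=8, T=8, G=5, C=5 (length 26).
GC content: GC 10/26 = 38.5% ✓
Tm: Tm = 64.9 + 41·(10 − 16.4)/26 = 54.8°C ✓

Meets all criteria.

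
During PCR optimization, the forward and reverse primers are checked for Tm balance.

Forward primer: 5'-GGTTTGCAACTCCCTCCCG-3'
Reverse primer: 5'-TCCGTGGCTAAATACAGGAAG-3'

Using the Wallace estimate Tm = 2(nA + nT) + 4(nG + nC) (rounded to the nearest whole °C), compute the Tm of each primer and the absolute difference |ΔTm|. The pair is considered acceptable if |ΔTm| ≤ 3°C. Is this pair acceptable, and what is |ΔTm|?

Forward: A=2 T=5 G=4 C=8 → Tm = 2·7 + 4·12 = 62°C.
Reverse: A=7 T=4 G=6 C=4 → Tm = 2·11 + 4·10 = 62°C.
|ΔTm| = |62 − 62| = 0°C, ≤ 3°C.

|ΔTm| = 0°C; the pair is acceptable.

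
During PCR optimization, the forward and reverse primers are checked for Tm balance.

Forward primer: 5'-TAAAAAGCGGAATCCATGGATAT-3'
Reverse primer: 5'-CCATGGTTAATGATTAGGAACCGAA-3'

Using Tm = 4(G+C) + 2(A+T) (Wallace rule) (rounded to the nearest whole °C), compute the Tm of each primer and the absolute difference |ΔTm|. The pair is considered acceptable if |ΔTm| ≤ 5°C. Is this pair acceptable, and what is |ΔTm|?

Forward: A=10 T=5 G=5 C=3 → Tm = 2·15 + 4·8 = 62°C.
Reverse: A=9 T=6 G=6 C=4 → Tm = 2·15 + 4·10 = 70°C.
|ΔTm| = |62 − 70| = 8°C, > 5°C.

|ΔTm| = 8°C; the pair is not acceptable.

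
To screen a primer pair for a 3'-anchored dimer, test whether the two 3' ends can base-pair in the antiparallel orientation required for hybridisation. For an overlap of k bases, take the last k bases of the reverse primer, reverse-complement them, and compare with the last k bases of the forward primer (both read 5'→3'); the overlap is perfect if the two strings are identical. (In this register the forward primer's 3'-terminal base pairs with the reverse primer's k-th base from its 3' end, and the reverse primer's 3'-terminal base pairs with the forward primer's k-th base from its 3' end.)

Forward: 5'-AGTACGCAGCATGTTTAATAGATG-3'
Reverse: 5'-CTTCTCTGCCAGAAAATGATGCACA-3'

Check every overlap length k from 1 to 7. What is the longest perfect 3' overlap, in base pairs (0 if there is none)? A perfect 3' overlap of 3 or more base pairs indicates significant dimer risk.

Last 7 bases (5'→3') — forward …ATAGATG, reverse …ATGCACA.
Reverse complement of the reverse primer's last 7 bases: TGTGCAT; its first k bases are the reverse complement of the reverse primer's last k bases, so a perfect k-base overlap needs the forward primer's last k bases to equal them.
Comparing (forward last k vs required): k=1: G vs T ✗; k=2: TG vs TG ✓; k=3: ATG vs TGT ✗; k=4: GATG vs TGTG ✗; k=5: AGATG vs TGTGC ✗; k=6: TAGATG vs TGTGCA ✗; k=7: ATAGATG vs TGTGCAT ✗.
Only k = 2 is perfect, so the longest perfect 3' overlap is 2.

Longest perfect overlap: 2 complementary base pairs; below the dimer-risk threshold (threshold 3).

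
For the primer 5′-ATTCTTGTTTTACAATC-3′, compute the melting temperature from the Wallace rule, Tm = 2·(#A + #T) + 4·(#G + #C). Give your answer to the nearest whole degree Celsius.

Base counts: A=4, T=9, G=1, C=3 (length 17).
Tm = 2·(4+9) + 4·(1+3) = 2·13 + 4·4 = 26 + 16 = 42°C.

42°C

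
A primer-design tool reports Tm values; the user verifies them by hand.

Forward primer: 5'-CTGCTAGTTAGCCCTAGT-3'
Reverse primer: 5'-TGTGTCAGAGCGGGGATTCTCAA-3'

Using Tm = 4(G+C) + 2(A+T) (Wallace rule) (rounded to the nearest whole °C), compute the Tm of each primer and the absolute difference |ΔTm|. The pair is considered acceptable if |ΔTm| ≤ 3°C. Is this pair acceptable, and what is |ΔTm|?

|ΔTm| = 16°C; the pair is not acceptable.

Forward: A=3 T=6 G=4 C=5 → Tm = 2·9 + 4·9 = 54°C.
Reverse: A=5 T=6 G=8 C=4 → Tm = 2·11 + 4·12 = 70°C.
|ΔTm| = |54 − 70| = 16°C, > 3°C.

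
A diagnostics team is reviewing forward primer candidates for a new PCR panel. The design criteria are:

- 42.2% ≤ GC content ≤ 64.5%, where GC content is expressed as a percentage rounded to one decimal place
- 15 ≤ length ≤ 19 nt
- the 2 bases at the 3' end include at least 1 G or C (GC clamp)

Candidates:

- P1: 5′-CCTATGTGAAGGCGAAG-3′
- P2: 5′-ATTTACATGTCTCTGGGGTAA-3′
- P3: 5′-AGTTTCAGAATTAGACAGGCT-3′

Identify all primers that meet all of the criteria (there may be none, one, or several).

P1 only.

P1 (17 nt, A=5 T=3 G=6 C=3): GC 9/17 = 52.9% ✓; length 17 ✓; 3' end AG has 1 G/C ✓ — passes.
P2 (21 nt, A=5 T=8 G=5 C=3): GC 8/21 = 38.1%, outside 42.2–64.5% ✗; length 21, outside 15–19 ✗; 3' end AA has 0 G/C, need ≥1 ✗ — fails.
P3 (21 nt, A=7 T=6 G=5 C=3): GC 8/21 = 38.1%, outside 42.2–64.5% ✗; length 21, outside 15–19 ✗; 3' end CT has 1 G/C ✓ — fails.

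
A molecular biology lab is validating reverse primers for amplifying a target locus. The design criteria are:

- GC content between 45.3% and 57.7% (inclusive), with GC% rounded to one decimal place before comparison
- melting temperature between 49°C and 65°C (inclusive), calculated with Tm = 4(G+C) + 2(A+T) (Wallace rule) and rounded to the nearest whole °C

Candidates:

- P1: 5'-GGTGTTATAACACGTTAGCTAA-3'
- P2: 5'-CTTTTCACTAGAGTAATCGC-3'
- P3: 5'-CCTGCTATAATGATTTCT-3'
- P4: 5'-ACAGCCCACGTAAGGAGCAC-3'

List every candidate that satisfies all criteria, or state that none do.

P1 (22 nt, A=7 T=7 G=5 C=3): GC 8/22 = 36.4%, outside 45.3–57.7% ✗; Tm = 2·14 + 4·8 = 60°C ✓ — fails.
P2 (20 nt, A=5 T=7 G=3 C=5): GC 8/20 = 40.0%, outside 45.3–57.7% ✗; Tm = 2·12 + 4·8 = 56°C ✓ — fails.
P3 (18 nt, A=4 T=8 G=2 C=4): GC 6/18 = 33.3%, outside 45.3–57.7% ✗; Tm = 2·12 + 4·6 = 48°C, outside 49–65°C ✗ — fails.
P4 (20 nt, A=7 T=1 G=5 C=7): GC 12/20 = 60.0%, outside 45.3–57.7% ✗; Tm = 2·8 + 4·12 = 64°C ✓ — fails.

None of the candidates satisfy all criteria.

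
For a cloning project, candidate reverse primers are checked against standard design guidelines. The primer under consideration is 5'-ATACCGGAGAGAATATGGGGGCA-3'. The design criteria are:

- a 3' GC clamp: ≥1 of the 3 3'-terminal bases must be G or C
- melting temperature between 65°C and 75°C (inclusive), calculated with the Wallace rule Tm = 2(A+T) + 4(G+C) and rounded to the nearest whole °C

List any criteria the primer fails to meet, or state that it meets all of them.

Base counts: A=8, T=3, G=9, C=3 (length 23).
GC clamp: 3' end GCA has 2 G/C ✓
Tm: Tm = 2·11 + 4·12 = 70°C ✓

Meets all criteria.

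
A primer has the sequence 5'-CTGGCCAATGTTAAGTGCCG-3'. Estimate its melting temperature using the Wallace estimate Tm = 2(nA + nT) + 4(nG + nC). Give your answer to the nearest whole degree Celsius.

62°C

Base counts: A=4, T=5, G=6, C=5 (length 20).
Tm = 2·(4+5) + 4·(6+5) = 2·9 + 4·11 = 18 + 44 = 62°C.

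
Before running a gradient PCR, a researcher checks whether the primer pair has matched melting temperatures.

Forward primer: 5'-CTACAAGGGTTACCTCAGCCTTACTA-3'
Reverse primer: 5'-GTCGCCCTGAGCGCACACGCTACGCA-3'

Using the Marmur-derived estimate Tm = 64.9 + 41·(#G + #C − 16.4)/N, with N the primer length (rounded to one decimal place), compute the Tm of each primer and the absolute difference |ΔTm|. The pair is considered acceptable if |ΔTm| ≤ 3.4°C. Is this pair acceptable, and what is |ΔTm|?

|ΔTm| = 9.4°C; the pair is not acceptable.

Forward: G+C = 12, N = 26 → Tm = 64.9 + 41·(12 − 16.4)/26 = 58.0°C.
Reverse: G+C = 18, N = 26 → Tm = 64.9 + 41·(18 − 16.4)/26 = 67.4°C.
|ΔTm| = |58.0 − 67.4| = 9.4°C, > 3.4°C.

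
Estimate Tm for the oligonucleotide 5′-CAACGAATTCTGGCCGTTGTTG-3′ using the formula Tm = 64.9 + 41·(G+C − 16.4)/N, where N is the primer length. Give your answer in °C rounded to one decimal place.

54.8°C

Base counts: A=4, T=7, G=6, C=5; G+C = 11, N = 22.
Tm = 64.9 + 41·(11 − 16.4)/22 = 64.9 + -221.40/22 = 54.8°C.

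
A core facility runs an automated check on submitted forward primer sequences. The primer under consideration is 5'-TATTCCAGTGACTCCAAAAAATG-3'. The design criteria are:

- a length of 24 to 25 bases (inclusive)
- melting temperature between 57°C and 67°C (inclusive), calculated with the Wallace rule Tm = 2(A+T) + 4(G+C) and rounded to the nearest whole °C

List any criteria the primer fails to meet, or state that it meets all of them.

Fails: length.

Base counts: A=9, T=6, G=3, C=5 (length 23).
length: length 23, outside 24–25 ✗
Tm: Tm = 2·15 + 4·8 = 62°C ✓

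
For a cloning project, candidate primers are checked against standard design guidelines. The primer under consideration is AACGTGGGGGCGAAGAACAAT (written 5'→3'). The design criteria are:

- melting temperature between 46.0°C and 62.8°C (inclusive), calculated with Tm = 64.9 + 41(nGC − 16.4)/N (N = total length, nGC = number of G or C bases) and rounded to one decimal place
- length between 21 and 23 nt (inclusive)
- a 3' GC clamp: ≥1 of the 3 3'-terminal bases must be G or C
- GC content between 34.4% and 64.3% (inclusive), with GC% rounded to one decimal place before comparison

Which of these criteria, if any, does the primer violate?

Base counts: A=8, T=2, G=8, C=3 (length 21).
Tm: Tm = 64.9 + 41·(11 − 16.4)/21 = 54.4°C ✓
length: length 21 ✓
GC clamp: 3' end AAT has 0 G/C, need ≥1 ✗
GC content: GC 11/21 = 52.4% ✓

Fails: GC clamp.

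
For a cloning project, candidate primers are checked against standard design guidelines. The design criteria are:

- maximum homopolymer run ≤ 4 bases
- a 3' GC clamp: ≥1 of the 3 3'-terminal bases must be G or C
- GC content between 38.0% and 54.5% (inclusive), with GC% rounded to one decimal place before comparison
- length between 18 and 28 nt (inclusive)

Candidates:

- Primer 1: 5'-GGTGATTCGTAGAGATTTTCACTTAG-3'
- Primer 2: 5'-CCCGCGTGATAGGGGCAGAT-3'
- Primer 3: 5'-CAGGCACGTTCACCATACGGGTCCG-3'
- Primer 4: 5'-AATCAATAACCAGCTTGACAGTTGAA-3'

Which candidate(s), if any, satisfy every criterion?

Primer 1 only.

Primer 1 (26 nt, A=6 T=10 G=7 C=3): longest run = 4 ✓; 3' end TAG has 1 G/C ✓; GC 10/26 = 38.5% ✓; length 26 ✓ — passes.
Primer 2 (20 nt, A=4 T=3 G=8 C=5): longest run = 4 ✓; 3' end GAT has 1 G/C ✓; GC 13/20 = 65.0%, outside 38.0–54.5% ✗; length 20 ✓ — fails.
Primer 3 (25 nt, A=5 T=4 G=7 C=9): longest run = 3 ✓; 3' end CCG has 3 G/C ✓; GC 16/25 = 64.0%, outside 38.0–54.5% ✗; length 25 ✓ — fails.
Primer 4 (26 nt, A=11 T=6 G=4 C=5): longest run = 2 ✓; 3' end GAA has 1 G/C ✓; GC 9/26 = 34.6%, outside 38.0–54.5% ✗; length 26 ✓ — fails.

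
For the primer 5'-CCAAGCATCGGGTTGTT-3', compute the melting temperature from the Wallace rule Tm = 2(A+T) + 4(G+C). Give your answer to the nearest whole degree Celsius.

Base counts: A=3, T=5, G=5, C=4 (length 17).
Tm = 2·(3+5) + 4·(5+4) = 2·8 + 4·9 = 16 + 36 = 52°C.

52°C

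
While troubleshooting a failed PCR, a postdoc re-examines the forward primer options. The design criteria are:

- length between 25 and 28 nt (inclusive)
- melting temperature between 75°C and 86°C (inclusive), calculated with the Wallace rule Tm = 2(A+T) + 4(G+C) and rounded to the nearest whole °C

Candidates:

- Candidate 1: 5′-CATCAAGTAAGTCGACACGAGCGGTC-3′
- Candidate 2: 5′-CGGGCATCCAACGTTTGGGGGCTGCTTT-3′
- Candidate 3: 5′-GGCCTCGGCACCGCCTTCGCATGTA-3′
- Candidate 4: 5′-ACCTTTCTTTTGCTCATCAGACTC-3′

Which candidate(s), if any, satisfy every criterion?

Candidate 1 and Candidate 3.

Candidate 1 (26 nt, A=8 T=4 G=7 C=7): length 26 ✓; Tm = 2·12 + 4·14 = 80°C ✓ — passes.
Candidate 2 (28 nt, A=3 T=8 G=10 C=7): length 28 ✓; Tm = 2·11 + 4·17 = 90°C, outside 75–86°C ✗ — fails.
Candidate 3 (25 nt, A=3 T=5 G=7 C=10): length 25 ✓; Tm = 2·8 + 4·17 = 84°C ✓ — passes.
Candidate 4 (24 nt, A=4 T=10 G=2 C=8): length 24, outside 25–28 ✗; Tm = 2·14 + 4·10 = 68°C, outside 75–86°C ✗ — fails.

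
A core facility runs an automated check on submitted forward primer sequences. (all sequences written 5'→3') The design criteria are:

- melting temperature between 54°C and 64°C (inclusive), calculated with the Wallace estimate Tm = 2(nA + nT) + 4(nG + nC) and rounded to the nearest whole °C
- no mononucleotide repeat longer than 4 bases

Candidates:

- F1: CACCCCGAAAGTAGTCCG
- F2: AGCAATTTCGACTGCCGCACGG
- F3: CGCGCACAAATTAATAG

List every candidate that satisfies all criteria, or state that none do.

F1 only.

F1 (18 nt, A=5 T=2 G=4 C=7): Tm = 2·7 + 4·11 = 58°C ✓; longest run = 4 ✓ — passes.
F2 (22 nt, A=5 T=4 G=6 C=7): Tm = 2·9 + 4·13 = 70°C, outside 54–64°C ✗; longest run = 3 ✓ — fails.
F3 (17 nt, A=7 T=3 G=3 C=4): Tm = 2·10 + 4·7 = 48°C, outside 54–64°C ✗; longest run = 3 ✓ — fails.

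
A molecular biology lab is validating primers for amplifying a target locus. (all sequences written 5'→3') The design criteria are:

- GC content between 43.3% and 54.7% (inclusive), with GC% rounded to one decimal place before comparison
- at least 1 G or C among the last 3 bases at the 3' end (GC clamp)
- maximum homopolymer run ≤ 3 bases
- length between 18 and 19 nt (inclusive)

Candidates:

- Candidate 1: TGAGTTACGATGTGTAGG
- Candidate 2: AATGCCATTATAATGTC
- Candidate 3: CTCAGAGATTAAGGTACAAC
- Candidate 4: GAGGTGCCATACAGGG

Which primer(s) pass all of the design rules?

Candidate 1 only.

Candidate 1 (18 nt, A=4 T=6 G=7 C=1): GC 8/18 = 44.4% ✓; 3' end AGG has 2 G/C ✓; longest run = 2 ✓; length 18 ✓ — passes.
Candidate 2 (17 nt, A=6 T=6 G=2 C=3): GC 5/17 = 29.4%, outside 43.3–54.7% ✗; 3' end GTC has 2 G/C ✓; longest run = 2 ✓; length 17, outside 18–19 ✗ — fails.
Candidate 3 (20 nt, A=8 T=4 G=4 C=4): GC 8/20 = 40.0%, outside 43.3–54.7% ✗; 3' end AAC has 1 G/C ✓; longest run = 2 ✓; length 20, outside 18–19 ✗ — fails.
Candidate 4 (16 nt, A=4 T=2 G=7 C=3): GC 10/16 = 62.5%, outside 43.3–54.7% ✗; 3' end GGG has 3 G/C ✓; longest run = 3 ✓; length 16, outside 18–19 ✗ — fails.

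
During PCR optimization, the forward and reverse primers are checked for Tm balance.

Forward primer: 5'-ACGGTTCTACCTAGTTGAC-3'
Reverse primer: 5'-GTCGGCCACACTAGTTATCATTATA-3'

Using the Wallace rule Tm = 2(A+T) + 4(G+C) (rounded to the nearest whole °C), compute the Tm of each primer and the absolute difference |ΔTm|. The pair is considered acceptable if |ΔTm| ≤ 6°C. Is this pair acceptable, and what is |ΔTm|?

|ΔTm| = 14°C; the pair is not acceptable.

Forward: A=4 T=6 G=4 C=5 → Tm = 2·10 + 4·9 = 56°C.
Reverse: A=7 T=8 G=4 C=6 → Tm = 2·15 + 4·10 = 70°C.
|ΔTm| = |56 − 70| = 14°C, > 6°C.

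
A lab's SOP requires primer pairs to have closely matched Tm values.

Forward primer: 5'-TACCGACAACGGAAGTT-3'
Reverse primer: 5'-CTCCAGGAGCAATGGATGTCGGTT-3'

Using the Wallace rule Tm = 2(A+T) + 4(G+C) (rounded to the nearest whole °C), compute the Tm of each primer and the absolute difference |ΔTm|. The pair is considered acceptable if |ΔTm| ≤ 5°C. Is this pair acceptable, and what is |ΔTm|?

|ΔTm| = 24°C; the pair is not acceptable.

Forward: A=6 T=3 G=4 C=4 → Tm = 2·9 + 4·8 = 50°C.
Reverse: A=5 T=6 G=8 C=5 → Tm = 2·11 + 4·13 = 74°C.
|ΔTm| = |50 − 74| = 24°C, > 5°C.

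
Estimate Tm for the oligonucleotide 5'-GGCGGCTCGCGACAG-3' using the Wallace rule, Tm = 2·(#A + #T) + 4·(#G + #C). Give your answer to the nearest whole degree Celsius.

Base counts: A=2, T=1, G=7, C=5 (length 15).
Tm = 2·(2+1) + 4·(7+5) = 2·3 + 4·12 = 6 + 48 = 54°C.

54°C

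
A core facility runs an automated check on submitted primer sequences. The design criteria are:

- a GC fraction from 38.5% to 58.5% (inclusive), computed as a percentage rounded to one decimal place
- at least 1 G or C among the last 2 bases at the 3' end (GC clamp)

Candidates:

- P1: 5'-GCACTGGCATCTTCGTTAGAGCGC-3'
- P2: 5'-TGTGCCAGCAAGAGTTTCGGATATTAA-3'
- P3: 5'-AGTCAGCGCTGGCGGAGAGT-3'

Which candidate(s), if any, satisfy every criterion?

P1 only.

P1 (24 nt, A=4 T=6 G=7 C=7): GC 14/24 = 58.3% ✓; 3' end GC has 2 G/C ✓ — passes.
P2 (27 nt, A=8 T=8 G=7 C=4): GC 11/27 = 40.7% ✓; 3' end AA has 0 G/C, need ≥1 ✗ — fails.
P3 (20 nt, A=4 T=3 G=9 C=4): GC 13/20 = 65.0%, outside 38.5–58.5% ✗; 3' end GT has 1 G/C ✓ — fails.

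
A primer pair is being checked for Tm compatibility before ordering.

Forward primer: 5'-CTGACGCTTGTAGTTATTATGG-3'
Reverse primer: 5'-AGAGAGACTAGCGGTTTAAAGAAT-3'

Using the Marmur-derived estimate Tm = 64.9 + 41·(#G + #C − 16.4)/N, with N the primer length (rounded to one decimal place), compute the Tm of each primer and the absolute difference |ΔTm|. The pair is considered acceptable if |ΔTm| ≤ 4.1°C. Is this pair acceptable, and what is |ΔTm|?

Forward: G+C = 9, N = 22 → Tm = 64.9 + 41·(9 − 16.4)/22 = 51.1°C.
Reverse: G+C = 9, N = 24 → Tm = 64.9 + 41·(9 − 16.4)/24 = 52.3°C.
|ΔTm| = |51.1 − 52.3| = 1.2°C, ≤ 4.1°C.

|ΔTm| = 1.2°C; the pair is acceptable.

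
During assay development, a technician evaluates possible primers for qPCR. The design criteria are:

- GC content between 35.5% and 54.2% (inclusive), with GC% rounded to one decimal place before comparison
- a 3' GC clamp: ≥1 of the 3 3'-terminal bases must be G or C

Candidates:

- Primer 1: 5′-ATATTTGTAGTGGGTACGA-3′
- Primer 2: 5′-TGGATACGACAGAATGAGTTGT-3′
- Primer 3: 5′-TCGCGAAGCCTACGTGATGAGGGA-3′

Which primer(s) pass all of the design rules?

Primer 1 (19 nt, A=5 T=7 G=6 C=1): GC 7/19 = 36.8% ✓; 3' end CGA has 2 G/C ✓ — passes.
Primer 2 (22 nt, A=7 T=6 G=7 C=2): GC 9/22 = 40.9% ✓; 3' end TGT has 1 G/C ✓ — passes.
Primer 3 (24 nt, A=6 T=4 G=9 C=5): GC 14/24 = 58.3%, outside 35.5–54.2% ✗; 3' end GGA has 2 G/C ✓ — fails.

Primer 1 and Primer 2.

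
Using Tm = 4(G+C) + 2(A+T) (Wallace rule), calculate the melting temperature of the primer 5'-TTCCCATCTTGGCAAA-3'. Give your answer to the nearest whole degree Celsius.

46°C

Base counts: A=4, T=5, G=2, C=5 (length 16).
Tm = 2·(4+5) + 4·(2+5) = 2·9 + 4·7 = 18 + 28 = 46°C.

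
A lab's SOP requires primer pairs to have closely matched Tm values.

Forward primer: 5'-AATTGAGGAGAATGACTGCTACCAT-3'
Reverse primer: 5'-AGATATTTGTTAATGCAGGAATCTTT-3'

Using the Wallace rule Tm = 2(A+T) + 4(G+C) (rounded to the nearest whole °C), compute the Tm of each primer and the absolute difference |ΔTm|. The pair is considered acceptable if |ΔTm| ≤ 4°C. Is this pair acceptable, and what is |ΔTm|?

Forward: A=9 T=6 G=6 C=4 → Tm = 2·15 + 4·10 = 70°C.
Reverse: A=8 T=11 G=5 C=2 → Tm = 2·19 + 4·7 = 66°C.
|ΔTm| = |70 − 66| = 4°C, ≤ 4°C.

|ΔTm| = 4°C; the pair is acceptable.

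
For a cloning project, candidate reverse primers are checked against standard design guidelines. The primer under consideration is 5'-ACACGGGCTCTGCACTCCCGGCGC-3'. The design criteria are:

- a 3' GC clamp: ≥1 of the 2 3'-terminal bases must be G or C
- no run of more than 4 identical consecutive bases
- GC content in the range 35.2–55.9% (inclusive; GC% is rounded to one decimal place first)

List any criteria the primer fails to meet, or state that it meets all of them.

Fails: GC content.

Base counts: A=3, T=3, G=7, C=11 (length 24).
GC clamp: 3' end GC has 2 G/C ✓
homopolymer run: longest run = 3 ✓
GC content: GC 18/24 = 75.0%, outside 35.2–55.9% ✗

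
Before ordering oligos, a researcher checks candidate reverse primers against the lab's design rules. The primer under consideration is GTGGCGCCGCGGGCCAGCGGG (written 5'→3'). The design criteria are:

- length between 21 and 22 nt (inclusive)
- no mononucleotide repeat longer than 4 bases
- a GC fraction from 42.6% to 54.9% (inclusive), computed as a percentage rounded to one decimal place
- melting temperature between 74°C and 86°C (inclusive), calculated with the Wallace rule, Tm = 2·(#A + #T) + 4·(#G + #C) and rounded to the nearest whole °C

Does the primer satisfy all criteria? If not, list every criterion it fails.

Fails: GC content.

Base counts: A=1, T=1, G=12, C=7 (length 21).
length: length 21 ✓
homopolymer run: longest run = 3 ✓
GC content: GC 19/21 = 90.5%, outside 42.6–54.9% ✗
Tm: Tm = 2·2 + 4·19 = 80°C ✓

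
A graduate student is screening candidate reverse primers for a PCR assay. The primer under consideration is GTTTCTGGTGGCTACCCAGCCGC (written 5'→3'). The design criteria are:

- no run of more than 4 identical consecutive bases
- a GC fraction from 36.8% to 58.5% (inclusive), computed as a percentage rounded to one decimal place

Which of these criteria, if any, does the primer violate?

Base counts: A=2, T=6, G=7, C=8 (length 23).
homopolymer run: longest run = 3 ✓
GC content: GC 15/23 = 65.2%, outside 36.8–58.5% ✗

Fails: GC content.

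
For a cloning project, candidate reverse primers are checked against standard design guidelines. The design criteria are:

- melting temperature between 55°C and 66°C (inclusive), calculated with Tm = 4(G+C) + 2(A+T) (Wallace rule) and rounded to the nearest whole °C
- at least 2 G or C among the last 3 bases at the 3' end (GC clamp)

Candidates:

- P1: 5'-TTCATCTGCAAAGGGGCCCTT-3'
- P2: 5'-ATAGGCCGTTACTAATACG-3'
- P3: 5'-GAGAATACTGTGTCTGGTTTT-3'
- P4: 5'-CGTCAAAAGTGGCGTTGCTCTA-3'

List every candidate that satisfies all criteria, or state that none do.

P1 (21 nt, A=4 T=6 G=5 C=6): Tm = 2·10 + 4·11 = 64°C ✓; 3' end CTT has 1 G/C, need ≥2 ✗ — fails.
P2 (19 nt, A=6 T=5 G=4 C=4): Tm = 2·11 + 4·8 = 54°C, outside 55–66°C ✗; 3' end ACG has 2 G/C ✓ — fails.
P3 (21 nt, A=4 T=9 G=6 C=2): Tm = 2·13 + 4·8 = 58°C ✓; 3' end TTT has 0 G/C, need ≥2 ✗ — fails.
P4 (22 nt, A=5 T=6 G=6 C=5): Tm = 2·11 + 4·11 = 66°C ✓; 3' end CTA has 1 G/C, need ≥2 ✗ — fails.

None of the candidates satisfy all criteria.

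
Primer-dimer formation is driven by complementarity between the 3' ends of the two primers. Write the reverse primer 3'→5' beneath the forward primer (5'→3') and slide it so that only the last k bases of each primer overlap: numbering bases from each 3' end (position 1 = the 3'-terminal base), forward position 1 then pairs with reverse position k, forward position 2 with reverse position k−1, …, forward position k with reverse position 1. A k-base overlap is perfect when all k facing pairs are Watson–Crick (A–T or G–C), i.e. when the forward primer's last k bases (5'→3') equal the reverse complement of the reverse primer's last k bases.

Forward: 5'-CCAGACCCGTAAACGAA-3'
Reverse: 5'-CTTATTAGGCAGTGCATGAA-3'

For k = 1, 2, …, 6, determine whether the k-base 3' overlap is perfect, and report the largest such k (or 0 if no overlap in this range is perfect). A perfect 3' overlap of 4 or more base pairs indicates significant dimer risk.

Last 6 bases (5'→3') — forward …AACGAA, reverse …CATGAA.
Reverse complement of the reverse primer's last 6 bases: TTCATG; its first k bases are the reverse complement of the reverse primer's last k bases, so a perfect k-base overlap needs the forward primer's last k bases to equal them.
Comparing (forward last k vs required): k=1: A vs T ✗; k=2: AA vs TT ✗; k=3: GAA vs TTC ✗; k=4: CGAA vs TTCA ✗; k=5: ACGAA vs TTCAT ✗; k=6: AACGAA vs TTCATG ✗.
No overlap length from 1 to 6 is perfect, so the longest perfect 3' overlap is 0.

Longest perfect overlap: 0 complementary base pairs; below the dimer-risk threshold (threshold 4).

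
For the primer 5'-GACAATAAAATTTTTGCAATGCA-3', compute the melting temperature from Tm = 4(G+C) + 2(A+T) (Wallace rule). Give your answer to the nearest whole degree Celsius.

Base counts: A=10, T=7, G=3, C=3 (length 23).
Tm = 2·(10+7) + 4·(3+3) = 2·17 + 4·6 = 34 + 24 = 58°C.

58°C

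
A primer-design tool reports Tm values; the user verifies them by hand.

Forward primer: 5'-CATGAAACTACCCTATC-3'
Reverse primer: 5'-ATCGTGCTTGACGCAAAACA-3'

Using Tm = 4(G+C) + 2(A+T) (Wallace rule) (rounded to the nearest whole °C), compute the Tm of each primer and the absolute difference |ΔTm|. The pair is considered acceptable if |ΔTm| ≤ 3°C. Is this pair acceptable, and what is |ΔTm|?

Forward: A=6 T=4 G=1 C=6 → Tm = 2·10 + 4·7 = 48°C.
Reverse: A=7 T=4 G=4 C=5 → Tm = 2·11 + 4·9 = 58°C.
|ΔTm| = |48 − 58| = 10°C, > 3°C.

|ΔTm| = 10°C; the pair is not acceptable.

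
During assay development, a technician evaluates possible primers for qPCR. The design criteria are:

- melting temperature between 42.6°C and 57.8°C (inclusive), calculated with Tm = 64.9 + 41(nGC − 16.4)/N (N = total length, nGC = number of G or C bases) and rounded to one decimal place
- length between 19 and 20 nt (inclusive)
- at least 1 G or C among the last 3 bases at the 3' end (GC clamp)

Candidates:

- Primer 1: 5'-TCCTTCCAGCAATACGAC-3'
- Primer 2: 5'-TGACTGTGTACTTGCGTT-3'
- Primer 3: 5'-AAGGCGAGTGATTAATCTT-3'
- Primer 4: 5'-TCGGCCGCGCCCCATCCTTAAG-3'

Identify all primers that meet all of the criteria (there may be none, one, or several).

Primer 1 (18 nt, A=5 T=4 G=2 C=7): Tm = 64.9 + 41·(9 − 16.4)/18 = 48.0°C ✓; length 18, outside 19–20 ✗; 3' end GAC has 2 G/C ✓ — fails.
Primer 2 (18 nt, A=2 T=8 G=5 C=3): Tm = 64.9 + 41·(8 − 16.4)/18 = 45.8°C ✓; length 18, outside 19–20 ✗; 3' end GTT has 1 G/C ✓ — fails.
Primer 3 (19 nt, A=6 T=6 G=5 C=2): Tm = 64.9 + 41·(7 − 16.4)/19 = 44.6°C ✓; length 19 ✓; 3' end CTT has 1 G/C ✓ — passes.
Primer 4 (22 nt, A=3 T=4 G=5 C=10): Tm = 64.9 + 41·(15 − 16.4)/22 = 62.3°C, outside 42.6–57.8°C ✗; length 22, outside 19–20 ✗; 3' end AAG has 1 G/C ✓ — fails.

Primer 3 only.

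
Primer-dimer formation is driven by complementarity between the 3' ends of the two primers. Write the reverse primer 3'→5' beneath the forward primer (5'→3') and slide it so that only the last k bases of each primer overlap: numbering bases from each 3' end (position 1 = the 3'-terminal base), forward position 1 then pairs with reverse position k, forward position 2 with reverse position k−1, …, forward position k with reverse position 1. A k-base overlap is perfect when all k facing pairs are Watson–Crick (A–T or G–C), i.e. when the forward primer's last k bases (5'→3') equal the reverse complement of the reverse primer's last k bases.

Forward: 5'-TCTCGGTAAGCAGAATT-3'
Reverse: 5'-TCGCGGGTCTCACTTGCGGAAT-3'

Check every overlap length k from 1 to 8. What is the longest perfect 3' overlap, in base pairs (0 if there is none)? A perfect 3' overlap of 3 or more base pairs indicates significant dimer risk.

Last 8 bases (5'→3') — forward …GCAGAATT, reverse …TGCGGAAT.
Reverse complement of the reverse primer's last 8 bases: ATTCCGCA; its first k bases are the reverse complement of the reverse primer's last k bases, so a perfect k-base overlap needs the forward primer's last k bases to equal them.
Comparing (forward last k vs required): k=1: T vs A ✗; k=2: TT vs AT ✗; k=3: ATT vs ATT ✓; k=4: AATT vs ATTC ✗; k=5: GAATT vs ATTCC ✗; k=6: AGAATT vs ATTCCG ✗; k=7: CAGAATT vs ATTCCGC ✗; k=8: GCAGAATT vs ATTCCGCA ✗.
Only k = 3 is perfect, so the longest perfect 3' overlap is 3.

Longest perfect overlap: 3 complementary base pairs; significant dimer risk (threshold 3).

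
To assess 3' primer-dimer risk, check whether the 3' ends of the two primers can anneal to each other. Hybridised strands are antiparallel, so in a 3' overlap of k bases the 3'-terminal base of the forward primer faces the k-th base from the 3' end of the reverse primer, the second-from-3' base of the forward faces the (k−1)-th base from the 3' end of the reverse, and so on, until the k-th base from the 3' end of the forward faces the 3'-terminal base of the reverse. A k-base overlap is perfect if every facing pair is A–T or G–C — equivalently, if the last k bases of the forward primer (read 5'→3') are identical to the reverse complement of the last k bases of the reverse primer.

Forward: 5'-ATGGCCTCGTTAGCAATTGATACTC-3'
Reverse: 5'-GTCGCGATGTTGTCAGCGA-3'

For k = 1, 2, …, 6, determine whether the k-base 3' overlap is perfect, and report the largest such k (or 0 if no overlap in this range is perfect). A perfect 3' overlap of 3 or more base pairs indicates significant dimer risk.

Last 6 bases (5'→3') — forward …ATACTC, reverse …CAGCGA.
Reverse complement of the reverse primer's last 6 bases: TCGCTG; its first k bases are the reverse complement of the reverse primer's last k bases, so a perfect k-base overlap needs the forward primer's last k bases to equal them.
Comparing (forward last k vs required): k=1: C vs T ✗; k=2: TC vs TC ✓; k=3: CTC vs TCG ✗; k=4: ACTC vs TCGC ✗; k=5: TACTC vs TCGCT ✗; k=6: ATACTC vs TCGCTG ✗.
Only k = 2 is perfect, so the longest perfect 3' overlap is 2.

Longest perfect overlap: 2 complementary base pairs; below the dimer-risk threshold (threshold 3).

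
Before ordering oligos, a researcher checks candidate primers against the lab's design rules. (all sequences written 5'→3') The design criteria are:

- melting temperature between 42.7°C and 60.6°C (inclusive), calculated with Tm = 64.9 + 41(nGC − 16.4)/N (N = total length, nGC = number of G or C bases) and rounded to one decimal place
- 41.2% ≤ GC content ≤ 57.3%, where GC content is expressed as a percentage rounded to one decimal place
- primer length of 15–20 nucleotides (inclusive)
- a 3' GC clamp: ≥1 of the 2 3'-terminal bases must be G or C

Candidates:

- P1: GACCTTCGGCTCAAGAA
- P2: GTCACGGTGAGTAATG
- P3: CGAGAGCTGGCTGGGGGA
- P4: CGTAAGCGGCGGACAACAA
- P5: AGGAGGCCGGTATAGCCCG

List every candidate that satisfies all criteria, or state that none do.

P1 (17 nt, A=5 T=3 G=4 C=5): Tm = 64.9 + 41·(9 − 16.4)/17 = 47.1°C ✓; GC 9/17 = 52.9% ✓; length 17 ✓; 3' end AA has 0 G/C, need ≥1 ✗ — fails.
P2 (16 nt, A=4 T=4 G=6 C=2): Tm = 64.9 + 41·(8 − 16.4)/16 = 43.4°C ✓; GC 8/16 = 50.0% ✓; length 16 ✓; 3' end TG has 1 G/C ✓ — passes.
P3 (18 nt, A=3 T=2 G=10 C=3): Tm = 64.9 + 41·(13 − 16.4)/18 = 57.2°C ✓; GC 13/18 = 72.2%, outside 41.2–57.3% ✗; length 18 ✓; 3' end GA has 1 G/C ✓ — fails.
P4 (19 nt, A=7 T=1 G=6 C=5): Tm = 64.9 + 41·(11 − 16.4)/19 = 53.2°C ✓; GC 11/19 = 57.9%, outside 41.2–57.3% ✗; length 19 ✓; 3' end AA has 0 G/C, need ≥1 ✗ — fails.
P5 (19 nt, A=4 T=2 G=8 C=5): Tm = 64.9 + 41·(13 − 16.4)/19 = 57.6°C ✓; GC 13/19 = 68.4%, outside 41.2–57.3% ✗; length 19 ✓; 3' end CG has 2 G/C ✓ — fails.

P2 only.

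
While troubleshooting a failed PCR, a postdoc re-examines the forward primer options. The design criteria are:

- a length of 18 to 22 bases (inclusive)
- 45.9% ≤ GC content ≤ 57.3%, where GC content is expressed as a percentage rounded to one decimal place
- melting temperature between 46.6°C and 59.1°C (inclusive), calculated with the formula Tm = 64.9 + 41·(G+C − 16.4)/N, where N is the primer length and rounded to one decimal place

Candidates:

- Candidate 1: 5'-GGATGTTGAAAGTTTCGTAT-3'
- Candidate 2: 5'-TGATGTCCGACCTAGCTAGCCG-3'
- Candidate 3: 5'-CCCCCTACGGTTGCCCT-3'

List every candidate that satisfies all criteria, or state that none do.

Candidate 1 (20 nt, A=5 T=8 G=6 C=1): length 20 ✓; GC 7/20 = 35.0%, outside 45.9–57.3% ✗; Tm = 64.9 + 41·(7 − 16.4)/20 = 45.6°C, outside 46.6–59.1°C ✗ — fails.
Candidate 2 (22 nt, A=4 T=5 G=6 C=7): length 22 ✓; GC 13/22 = 59.1%, outside 45.9–57.3% ✗; Tm = 64.9 + 41·(13 − 16.4)/22 = 58.6°C ✓ — fails.
Candidate 3 (17 nt, A=1 T=4 G=3 C=9): length 17, outside 18–22 ✗; GC 12/17 = 70.6%, outside 45.9–57.3% ✗; Tm = 64.9 + 41·(12 − 16.4)/17 = 54.3°C ✓ — fails.

None of the candidates satisfy all criteria.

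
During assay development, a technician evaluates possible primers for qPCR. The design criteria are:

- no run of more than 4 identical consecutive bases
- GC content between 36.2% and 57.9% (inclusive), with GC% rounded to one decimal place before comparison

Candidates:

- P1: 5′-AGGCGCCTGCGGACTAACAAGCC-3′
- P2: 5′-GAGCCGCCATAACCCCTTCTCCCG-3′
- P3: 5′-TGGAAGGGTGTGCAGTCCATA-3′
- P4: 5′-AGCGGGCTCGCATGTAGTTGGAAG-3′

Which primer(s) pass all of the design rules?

P1 (23 nt, A=6 T=2 G=7 C=8): longest run = 2 ✓; GC 15/23 = 65.2%, outside 36.2–57.9% ✗ — fails.
P2 (24 nt, A=4 T=4 G=4 C=12): longest run = 4 ✓; GC 16/24 = 66.7%, outside 36.2–57.9% ✗ — fails.
P3 (21 nt, A=5 T=5 G=8 C=3): longest run = 3 ✓; GC 11/21 = 52.4% ✓ — passes.
P4 (24 nt, A=5 T=5 G=10 C=4): longest run = 3 ✓; GC 14/24 = 58.3%, outside 36.2–57.9% ✗ — fails.

P3 only.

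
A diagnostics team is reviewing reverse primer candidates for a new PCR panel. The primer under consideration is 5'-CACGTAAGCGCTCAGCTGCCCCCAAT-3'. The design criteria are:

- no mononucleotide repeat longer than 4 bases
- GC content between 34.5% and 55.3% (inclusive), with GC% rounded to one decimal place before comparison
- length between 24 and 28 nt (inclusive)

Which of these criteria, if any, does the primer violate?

Base counts: A=6, T=4, G=5, C=11 (length 26).
homopolymer run: longest run = 5, exceeds 4 ✗
GC content: GC 16/26 = 61.5%, outside 34.5–55.3% ✗
length: length 26 ✓

Fails: homopolymer run, GC content.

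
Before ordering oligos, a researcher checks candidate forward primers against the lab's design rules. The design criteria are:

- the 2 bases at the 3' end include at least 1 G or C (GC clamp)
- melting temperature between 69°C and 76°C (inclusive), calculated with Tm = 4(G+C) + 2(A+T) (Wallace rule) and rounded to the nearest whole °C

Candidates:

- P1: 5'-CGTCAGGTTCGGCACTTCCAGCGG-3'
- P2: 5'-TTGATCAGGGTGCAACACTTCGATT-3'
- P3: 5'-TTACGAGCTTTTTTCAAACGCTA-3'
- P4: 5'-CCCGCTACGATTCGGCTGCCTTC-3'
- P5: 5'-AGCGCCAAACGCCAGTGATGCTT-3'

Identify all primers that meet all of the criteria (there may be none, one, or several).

P4 only.

P1 (24 nt, A=3 T=5 G=8 C=8): 3' end GG has 2 G/C ✓; Tm = 2·8 + 4·16 = 80°C, outside 69–76°C ✗ — fails.
P2 (25 nt, A=6 T=8 G=6 C=5): 3' end TT has 0 G/C, need ≥1 ✗; Tm = 2·14 + 4·11 = 72°C ✓ — fails.
P3 (23 nt, A=6 T=9 G=3 C=5): 3' end TA has 0 G/C, need ≥1 ✗; Tm = 2·15 + 4·8 = 62°C, outside 69–76°C ✗ — fails.
P4 (23 nt, A=2 T=6 G=5 C=10): 3' end TC has 1 G/C ✓; Tm = 2·8 + 4·15 = 76°C ✓ — passes.
P5 (23 nt, A=6 T=4 G=6 C=7): 3' end TT has 0 G/C, need ≥1 ✗; Tm = 2·10 + 4·13 = 72°C ✓ — fails.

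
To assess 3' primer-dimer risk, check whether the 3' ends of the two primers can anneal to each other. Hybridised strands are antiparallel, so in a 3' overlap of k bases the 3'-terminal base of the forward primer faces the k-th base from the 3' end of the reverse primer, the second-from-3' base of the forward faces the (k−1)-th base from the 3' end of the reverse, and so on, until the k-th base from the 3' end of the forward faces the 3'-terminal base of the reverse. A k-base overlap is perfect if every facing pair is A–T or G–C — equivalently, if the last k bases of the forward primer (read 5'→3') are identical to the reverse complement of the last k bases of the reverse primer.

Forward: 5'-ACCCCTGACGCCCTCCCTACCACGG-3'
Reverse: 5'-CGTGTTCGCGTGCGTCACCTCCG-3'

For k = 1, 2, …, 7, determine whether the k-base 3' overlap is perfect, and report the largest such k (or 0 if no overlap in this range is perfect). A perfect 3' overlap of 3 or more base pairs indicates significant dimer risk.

Last 7 bases (5'→3') — forward …ACCACGG, reverse …ACCTCCG.
Reverse complement of the reverse primer's last 7 bases: CGGAGGT; its first k bases are the reverse complement of the reverse primer's last k bases, so a perfect k-base overlap needs the forward primer's last k bases to equal them.
Comparing (forward last k vs required): k=1: G vs C ✗; k=2: GG vs CG ✗; k=3: CGG vs CGG ✓; k=4: ACGG vs CGGA ✗; k=5: CACGG vs CGGAG ✗; k=6: CCACGG vs CGGAGG ✗; k=7: ACCACGG vs CGGAGGT ✗.
Only k = 3 is perfect, so the longest perfect 3' overlap is 3.

Longest perfect overlap: 3 complementary base pairs; significant dimer risk (threshold 3).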